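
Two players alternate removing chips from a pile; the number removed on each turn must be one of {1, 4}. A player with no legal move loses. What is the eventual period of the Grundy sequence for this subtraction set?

5

G(0) = 0
G(1) = mex{0} = 1
G(2) = mex{1} = 0
G(3) = mex{0} = 1
G(4) = mex{1,0} = 2
G(5) = mex{2,1} = 0
G(6) = mex{0,0} = 1
G(7) = mex{1,1} = 0
G(8) = mex{0,2} = 1
G(9) = mex{1,0} = 2
G(10) = mex{2,1} = 0
G(11) = mex{0,0} = 1
G(12) = mex{1,1} = 0
G(13) = mex{0,2} = 1
G(14) = mex{1,0} = 2
G(n+5) = G(n) holds for n = 0,…,3 (a full window of length max(S) = 4), so the sequence is purely periodic with period 5.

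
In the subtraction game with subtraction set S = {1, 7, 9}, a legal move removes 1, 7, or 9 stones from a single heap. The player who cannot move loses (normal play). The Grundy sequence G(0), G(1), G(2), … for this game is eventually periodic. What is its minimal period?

2

n :  0  1  2  3  4  5  6  7  8  9 10 11 12 13 14
G :  0  1  0  1  0  1  0  1  0  1  0  1  0  1  0
G(n+2) = G(n) holds for n = 0,…,8 (a full window of length max(S) = 9), so the sequence is purely periodic with period 2.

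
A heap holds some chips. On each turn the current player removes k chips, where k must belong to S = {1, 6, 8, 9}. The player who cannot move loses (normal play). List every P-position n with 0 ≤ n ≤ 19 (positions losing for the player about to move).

n :  0  1  2  3  4  5  6  7  8  9 10 11 12 13 14 15 16 17 18 19
G :  0  1  0  1  0  1  2  0  1  2  3  2  3  2  0  1  2  0  1  0
P-positions are exactly the n with G(n) = 0.

0, 2, 4, 7, 14, 17, 19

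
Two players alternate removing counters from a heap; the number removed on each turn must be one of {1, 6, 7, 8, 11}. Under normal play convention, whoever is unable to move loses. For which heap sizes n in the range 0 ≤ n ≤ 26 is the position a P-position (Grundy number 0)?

0, 2, 4, 14, 16, 18

n :  0  1  2  3  4  5  6  7  8  9 10 11 12 13 14 15 16 17 18 19 20 21 22 23 24 25 26
G :  0  1  0  1  0  1  2  3  2  3  2  3  4  5  0  1  0  1  0  1  2  3  2  3  2  3  4
P-positions are exactly the n with G(n) = 0.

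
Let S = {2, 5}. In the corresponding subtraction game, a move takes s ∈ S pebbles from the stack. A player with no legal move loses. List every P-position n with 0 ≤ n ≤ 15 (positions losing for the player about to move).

G(0) = 0
G(1) = mex{} = 0
G(2) = mex{0} = 1
G(3) = mex{0} = 1
G(4) = mex{1} = 0
G(5) = mex{1,0} = 2
G(6) = mex{0,0} = 1
G(7) = mex{2,1} = 0
G(8) = mex{1,1} = 0
G(9) = mex{0,0} = 1
G(10) = mex{0,2} = 1
G(11) = mex{1,1} = 0
G(12) = mex{1,0} = 2
G(13) = mex{0,0} = 1
G(14) = mex{2,1} = 0
G(15) = mex{1,1} = 0
P-positions are exactly the n with G(n) = 0.

0, 1, 4, 7, 8, 11, 14, 15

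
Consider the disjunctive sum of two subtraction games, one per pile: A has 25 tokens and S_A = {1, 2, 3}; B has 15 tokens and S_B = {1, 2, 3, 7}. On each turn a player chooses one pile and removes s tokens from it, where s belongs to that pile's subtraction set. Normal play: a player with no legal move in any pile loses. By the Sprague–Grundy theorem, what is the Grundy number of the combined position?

Pile A, S = {1, 2, 3}:
n :  0  1  2  3  4  5  6  7  8  9 10 11 12 13 14 15 16 17 18 19 20 21 22 23 24 25
G :  0  1  2  3  0  1  2  3  0  1  2  3  0  1  2  3  0  1  2  3  0  1  2  3  0  1
G_A(25) = 1.
Pile B, S = {1, 2, 3, 7}:
G(0) = 0
G(1) = mex{0} = 1
G(2) = mex{1,0} = 2
G(3) = mex{2,1,0} = 3
G(4) = mex{3,2,1} = 0
G(5) = mex{0,3,2} = 1
G(6) = mex{1,0,3} = 2
G(7) = mex{2,1,0,0} = 3
G(8) = mex{3,2,1,1} = 0
G(9) = mex{0,3,2,2} = 1
G(10) = mex{1,0,3,3} = 2
G(11) = mex{2,1,0,0} = 3
G(12) = mex{3,2,1,1} = 0
G(13) = mex{0,3,2,2} = 1
G(14) = mex{1,0,3,3} = 2
G(15) = mex{2,1,0,0} = 3
G_B(15) = 3.
Combined Grundy value = 1 ⊕ 3 = 2.

2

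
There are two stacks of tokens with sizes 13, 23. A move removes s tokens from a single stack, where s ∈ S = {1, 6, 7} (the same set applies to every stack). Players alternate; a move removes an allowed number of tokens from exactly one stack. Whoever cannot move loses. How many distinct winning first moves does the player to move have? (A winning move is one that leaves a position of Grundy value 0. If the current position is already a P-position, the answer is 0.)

All stacks use S = {1, 6, 7}:
G(0) = 0
G(1) = mex{0} = 1
G(2) = mex{1} = 0
G(3) = mex{0} = 1
G(4) = mex{1} = 0
G(5) = mex{0} = 1
G(6) = mex{1,0} = 2
G(7) = mex{2,1,0} = 3
G(8) = mex{3,0,1} = 2
G(9) = mex{2,1,0} = 3
G(10) = mex{3,0,1} = 2
G(11) = mex{2,1,0} = 3
G(12) = mex{3,2,1} = 0
G(13) = mex{0,3,2} = 1
G(14) = mex{1,2,3} = 0
G(15) = mex{0,3,2} = 1
G(16) = mex{1,2,3} = 0
G(17) = mex{0,3,2} = 1
G(18) = mex{1,0,3} = 2
G(19) = mex{2,1,0} = 3
G(20) = mex{3,0,1} = 2
G(21) = mex{2,1,0} = 3
G(22) = mex{3,0,1} = 2
G(23) = mex{2,1,0} = 3
Stack A: G(13) = 1.
Stack B: G(23) = 3.
Combined Grundy value = 1 ⊕ 3 = 2.
A winning move leaves total XOR = 0, i.e. changes one component's Grundy value g to g ⊕ X where X is the current total.
Stack A: need g' = 1⊕2 = 3. Options: 13−1→G=0, 13−6→G=3, 13−7→G=2. Hits: 1.
Stack B: need g' = 3⊕2 = 1. Options: 23−1→G=2, 23−6→G=1, 23−7→G=0. Hits: 1.

2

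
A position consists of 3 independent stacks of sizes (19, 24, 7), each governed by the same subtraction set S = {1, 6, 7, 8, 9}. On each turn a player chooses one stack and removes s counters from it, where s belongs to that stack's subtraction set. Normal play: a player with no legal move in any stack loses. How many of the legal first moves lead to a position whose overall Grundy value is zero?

0

All stacks use S = {1, 6, 7, 8, 9}:
n :  0  1  2  3  4  5  6  7  8  9 10 11 12 13 14 15 16 17 18 19 20 21 22 23 24
G :  0  1  0  1  0  1  2  3  2  3  2  3  4  5  0  1  0  1  0  1  2  3  2  3  2
Stack A: G(19) = 1.
Stack B: G(24) = 2.
Stack C: G(7) = 3.
Combined Grundy value = 1 ⊕ 2 ⊕ 3 = 0.
A winning move leaves total XOR = 0, i.e. changes one component's Grundy value g to g ⊕ X where X is the current total.
Stack A: target g' = 1⊕0 = 1, but every legal move changes the Grundy value (mex property), so 0 moves.
Stack B: target g' = 2⊕0 = 2, but every legal move changes the Grundy value (mex property), so 0 moves.
Stack C: target g' = 3⊕0 = 3, but every legal move changes the Grundy value (mex property), so 0 moves.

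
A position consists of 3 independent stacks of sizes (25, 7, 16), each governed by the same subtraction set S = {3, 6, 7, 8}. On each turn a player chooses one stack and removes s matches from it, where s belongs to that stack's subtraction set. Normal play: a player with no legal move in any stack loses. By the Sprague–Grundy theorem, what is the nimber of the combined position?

All stacks use S = {3, 6, 7, 8}:
G(0) = 0
G(1) = mex{} = 0
G(2) = mex{} = 0
G(3) = mex{0} = 1
G(4) = mex{0} = 1
G(5) = mex{0} = 1
G(6) = mex{1,0} = 2
G(7) = mex{1,0,0} = 2
G(8) = mex{1,0,0,0} = 2
G(9) = mex{2,1,0,0} = 3
G(10) = mex{2,1,1,0} = 3
G(11) = mex{2,1,1,1} = 0
G(12) = mex{3,2,1,1} = 0
G(13) = mex{3,2,2,1} = 0
G(14) = mex{0,2,2,2} = 1
G(15) = mex{0,3,2,2} = 1
G(16) = mex{0,3,3,2} = 1
G(17) = mex{1,0,3,3} = 2
G(18) = mex{1,0,0,3} = 2
G(19) = mex{1,0,0,0} = 2
G(20) = mex{2,1,0,0} = 3
G(21) = mex{2,1,1,0} = 3
G(22) = mex{2,1,1,1} = 0
G(23) = mex{3,2,1,1} = 0
G(24) = mex{3,2,2,1} = 0
G(25) = mex{0,2,2,2} = 1
Stack A: G(25) = 1.
Stack B: G(7) = 2.
Stack C: G(16) = 1.
Combined Grundy value = 1 ⊕ 2 ⊕ 1 = 2.

2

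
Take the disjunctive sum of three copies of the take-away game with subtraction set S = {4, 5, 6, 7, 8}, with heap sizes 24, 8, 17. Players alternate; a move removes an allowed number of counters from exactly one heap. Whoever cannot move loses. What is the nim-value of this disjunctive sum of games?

3

All heaps use S = {4, 5, 6, 7, 8}:
G(0) = 0
G(1) = mex{} = 0
G(2) = mex{} = 0
G(3) = mex{} = 0
G(4) = mex{0} = 1
G(5) = mex{0,0} = 1
G(6) = mex{0,0,0} = 1
G(7) = mex{0,0,0,0} = 1
G(8) = mex{1,0,0,0,0} = 2
G(9) = mex{1,1,0,0,0} = 2
G(10) = mex{1,1,1,0,0} = 2
G(11) = mex{1,1,1,1,0} = 2
G(12) = mex{2,1,1,1,1} = 0
G(13) = mex{2,2,1,1,1} = 0
G(14) = mex{2,2,2,1,1} = 0
G(15) = mex{2,2,2,2,1} = 0
G(16) = mex{0,2,2,2,2} = 1
G(17) = mex{0,0,2,2,2} = 1
G(18) = mex{0,0,0,2,2} = 1
G(19) = mex{0,0,0,0,2} = 1
G(20) = mex{1,0,0,0,0} = 2
G(21) = mex{1,1,0,0,0} = 2
G(22) = mex{1,1,1,0,0} = 2
G(23) = mex{1,1,1,1,0} = 2
G(24) = mex{2,1,1,1,1} = 0
Heap A: G(24) = 0.
Heap B: G(8) = 2.
Heap C: G(17) = 1.
Combined Grundy value = 0 ⊕ 2 ⊕ 1 = 3.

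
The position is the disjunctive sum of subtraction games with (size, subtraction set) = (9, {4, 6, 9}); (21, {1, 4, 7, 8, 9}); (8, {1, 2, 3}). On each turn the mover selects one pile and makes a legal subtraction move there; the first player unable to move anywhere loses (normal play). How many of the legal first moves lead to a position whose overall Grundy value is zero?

2

Pile A, S = {4, 6, 9}:
n : 0 1 2 3 4 5 6 7 8 9
G : 0 0 0 0 1 1 1 1 2 2
G_A(9) = 2.
Pile B, S = {1, 4, 7, 8, 9}:
n :  0  1  2  3  4  5  6  7  8  9 10 11 12 13 14 15 16 17 18 19 20 21
G :  0  1  0  1  2  0  1  2  3  2  3  4  5  3  4  0  1  0  1  2  0  1
G_B(21) = 1.
Pile C, S = {1, 2, 3}:
G(0) = 0
G(1) = mex{0} = 1
G(2) = mex{1,0} = 2
G(3) = mex{2,1,0} = 3
G(4) = mex{3,2,1} = 0
G(5) = mex{0,3,2} = 1
G(6) = mex{1,0,3} = 2
G(7) = mex{2,1,0} = 3
G(8) = mex{3,2,1} = 0
G_C(8) = 0.
Combined Grundy value = 2 ⊕ 1 ⊕ 0 = 3.
A winning move leaves total XOR = 0, i.e. changes one component's Grundy value g to g ⊕ X where X is the current total.
Pile A: need g' = 2⊕3 = 1. Options: 9−4→G=1, 9−6→G=0, 9−9→G=0. Hits: 1.
Pile B: need g' = 1⊕3 = 2. Options: 21−1→G=0, 21−4→G=0, 21−7→G=4, 21−8→G=3, 21−9→G=5. Hits: 0.
Pile C: need g' = 0⊕3 = 3. Options: 8−1→G=3, 8−2→G=2, 8−3→G=1. Hits: 1.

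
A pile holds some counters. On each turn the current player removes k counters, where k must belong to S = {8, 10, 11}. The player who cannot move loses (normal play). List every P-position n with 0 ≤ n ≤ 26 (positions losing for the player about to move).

G(0) = 0
G(1) = mex{} = 0
G(2) = mex{} = 0
G(3) = mex{} = 0
G(4) = mex{} = 0
G(5) = mex{} = 0
G(6) = mex{} = 0
G(7) = mex{} = 0
G(8) = mex{0} = 1
G(9) = mex{0} = 1
G(10) = mex{0,0} = 1
G(11) = mex{0,0,0} = 1
G(12) = mex{0,0,0} = 1
G(13) = mex{0,0,0} = 1
G(14) = mex{0,0,0} = 1
G(15) = mex{0,0,0} = 1
G(16) = mex{1,0,0} = 2
G(17) = mex{1,0,0} = 2
G(18) = mex{1,1,0} = 2
G(19) = mex{1,1,1} = 0
G(20) = mex{1,1,1} = 0
G(21) = mex{1,1,1} = 0
G(22) = mex{1,1,1} = 0
G(23) = mex{1,1,1} = 0
G(24) = mex{2,1,1} = 0
G(25) = mex{2,1,1} = 0
G(26) = mex{2,2,1} = 0
P-positions are exactly the n with G(n) = 0.

0, 1, 2, 3, 4, 5, 6, 7, 19, 20, 21, 22, 23, 24, 25, 26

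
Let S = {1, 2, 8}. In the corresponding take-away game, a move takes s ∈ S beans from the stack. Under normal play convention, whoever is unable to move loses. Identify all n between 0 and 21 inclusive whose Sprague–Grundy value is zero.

n :  0  1  2  3  4  5  6  7  8  9 10 11 12 13 14 15 16 17 18 19 20 21
G :  0  1  2  0  1  2  0  1  2  0  1  2  0  1  2  0  1  2  0  1  2  0
P-positions are exactly the n with G(n) = 0.

0, 3, 6, 9, 12, 15, 18, 21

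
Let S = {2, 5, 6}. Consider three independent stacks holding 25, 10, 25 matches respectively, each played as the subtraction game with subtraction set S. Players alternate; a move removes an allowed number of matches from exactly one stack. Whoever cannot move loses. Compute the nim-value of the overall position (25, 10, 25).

All stacks use S = {2, 5, 6}:
G(0) = 0
G(1) = mex{} = 0
G(2) = mex{0} = 1
G(3) = mex{0} = 1
G(4) = mex{1} = 0
G(5) = mex{1,0} = 2
G(6) = mex{0,0,0} = 1
G(7) = mex{2,1,0} = 3
G(8) = mex{1,1,1} = 0
G(9) = mex{3,0,1} = 2
G(10) = mex{0,2,0} = 1
G(11) = mex{2,1,2} = 0
G(12) = mex{1,3,1} = 0
G(13) = mex{0,0,3} = 1
G(14) = mex{0,2,0} = 1
G(15) = mex{1,1,2} = 0
G(16) = mex{1,0,1} = 2
G(17) = mex{0,0,0} = 1
G(18) = mex{2,1,0} = 3
G(19) = mex{1,1,1} = 0
G(20) = mex{3,0,1} = 2
G(21) = mex{0,2,0} = 1
G(22) = mex{2,1,2} = 0
G(23) = mex{1,3,1} = 0
G(24) = mex{0,0,3} = 1
G(25) = mex{0,2,0} = 1
Stack A: G(25) = 1.
Stack B: G(10) = 1.
Stack C: G(25) = 1.
Combined Grundy value = 1 ⊕ 1 ⊕ 1 = 1.

1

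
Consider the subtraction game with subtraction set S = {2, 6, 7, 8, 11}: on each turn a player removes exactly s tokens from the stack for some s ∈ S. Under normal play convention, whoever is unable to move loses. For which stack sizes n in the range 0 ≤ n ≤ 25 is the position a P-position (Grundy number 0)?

0, 1, 4, 5, 14, 17, 18

n :  0  1  2  3  4  5  6  7  8  9 10 11 12 13 14 15 16 17 18 19 20 21 22 23 24 25
G :  0  0  1  1  0  0  1  1  2  2  3  3  2  2  0  3  1  0  0  1  1  4  2  5  3  2
P-positions are exactly the n with G(n) = 0.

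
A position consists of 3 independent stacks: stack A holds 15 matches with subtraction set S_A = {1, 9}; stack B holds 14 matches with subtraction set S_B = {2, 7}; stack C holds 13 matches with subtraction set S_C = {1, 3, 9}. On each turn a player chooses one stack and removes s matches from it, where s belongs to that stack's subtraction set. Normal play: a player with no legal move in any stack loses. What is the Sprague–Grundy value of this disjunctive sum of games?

Stack A, S = {1, 9}:
G(0) = 0
G(1) = mex{0} = 1
G(2) = mex{1} = 0
G(3) = mex{0} = 1
G(4) = mex{1} = 0
G(5) = mex{0} = 1
G(6) = mex{1} = 0
G(7) = mex{0} = 1
G(8) = mex{1} = 0
G(9) = mex{0,0} = 1
G(10) = mex{1,1} = 0
G(11) = mex{0,0} = 1
G(12) = mex{1,1} = 0
G(13) = mex{0,0} = 1
G(14) = mex{1,1} = 0
G(15) = mex{0,0} = 1
G_A(15) = 1.
Stack B, S = {2, 7}:
G(0) = 0
G(1) = mex{} = 0
G(2) = mex{0} = 1
G(3) = mex{0} = 1
G(4) = mex{1} = 0
G(5) = mex{1} = 0
G(6) = mex{0} = 1
G(7) = mex{0,0} = 1
G(8) = mex{1,0} = 2
G(9) = mex{1,1} = 0
G(10) = mex{2,1} = 0
G(11) = mex{0,0} = 1
G(12) = mex{0,0} = 1
G(13) = mex{1,1} = 0
G(14) = mex{1,1} = 0
G_B(14) = 0.
Stack C, S = {1, 3, 9}:
n :  0  1  2  3  4  5  6  7  8  9 10 11 12 13
G :  0  1  0  1  0  1  0  1  0  1  0  1  0  1
G_C(13) = 1.
Combined Grundy value = 1 ⊕ 0 ⊕ 1 = 0.

0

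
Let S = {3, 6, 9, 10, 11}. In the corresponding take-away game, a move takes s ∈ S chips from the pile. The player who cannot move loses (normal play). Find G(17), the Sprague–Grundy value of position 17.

n :  0  1  2  3  4  5  6  7  8  9 10 11 12 13 14 15 16 17
G :  0  0  0  1  1  1  2  2  2  3  3  3  4  4  0  0  0  1

1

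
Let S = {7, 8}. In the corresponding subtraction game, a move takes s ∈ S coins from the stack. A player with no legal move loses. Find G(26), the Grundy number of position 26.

1

G(0) = 0
G(1) = mex{} = 0
G(2) = mex{} = 0
G(3) = mex{} = 0
G(4) = mex{} = 0
G(5) = mex{} = 0
G(6) = mex{} = 0
G(7) = mex{0} = 1
G(8) = mex{0,0} = 1
G(9) = mex{0,0} = 1
G(10) = mex{0,0} = 1
G(11) = mex{0,0} = 1
G(12) = mex{0,0} = 1
G(13) = mex{0,0} = 1
G(14) = mex{1,0} = 2
G(15) = mex{1,1} = 0
G(16) = mex{1,1} = 0
G(17) = mex{1,1} = 0
G(18) = mex{1,1} = 0
G(19) = mex{1,1} = 0
G(20) = mex{1,1} = 0
G(21) = mex{2,1} = 0
G(22) = mex{0,2} = 1
G(23) = mex{0,0} = 1
G(24) = mex{0,0} = 1
G(25) = mex{0,0} = 1
G(26) = mex{0,0} = 1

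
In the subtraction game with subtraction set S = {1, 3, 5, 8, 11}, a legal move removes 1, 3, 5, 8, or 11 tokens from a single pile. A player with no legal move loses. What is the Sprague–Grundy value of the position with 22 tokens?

0

G(0) = 0
G(1) = mex{0} = 1
G(2) = mex{1} = 0
G(3) = mex{0,0} = 1
G(4) = mex{1,1} = 0
G(5) = mex{0,0,0} = 1
G(6) = mex{1,1,1} = 0
G(7) = mex{0,0,0} = 1
G(8) = mex{1,1,1,0} = 2
G(9) = mex{2,0,0,1} = 3
G(10) = mex{3,1,1,0} = 2
G(11) = mex{2,2,0,1,0} = 3
G(12) = mex{3,3,1,0,1} = 2
G(13) = mex{2,2,2,1,0} = 3
G(14) = mex{3,3,3,0,1} = 2
G(15) = mex{2,2,2,1,0} = 3
G(16) = mex{3,3,3,2,1} = 0
G(17) = mex{0,2,2,3,0} = 1
G(18) = mex{1,3,3,2,1} = 0
G(19) = mex{0,0,2,3,2} = 1
G(20) = mex{1,1,3,2,3} = 0
G(21) = mex{0,0,0,3,2} = 1
G(22) = mex{1,1,1,2,3} = 0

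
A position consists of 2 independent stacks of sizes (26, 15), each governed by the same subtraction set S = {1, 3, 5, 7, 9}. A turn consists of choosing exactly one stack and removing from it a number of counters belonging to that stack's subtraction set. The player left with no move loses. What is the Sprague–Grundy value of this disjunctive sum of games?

1

All stacks use S = {1, 3, 5, 7, 9}:
n :  0  1  2  3  4  5  6  7  8  9 10 11 12 13 14 15 16 17 18 19 20 21 22 23 24 25 26
G :  0  1  0  1  0  1  0  1  0  1  0  1  0  1  0  1  0  1  0  1  0  1  0  1  0  1  0
Stack A: G(26) = 0.
Stack B: G(15) = 1.
Combined Grundy value = 0 ⊕ 1 = 1.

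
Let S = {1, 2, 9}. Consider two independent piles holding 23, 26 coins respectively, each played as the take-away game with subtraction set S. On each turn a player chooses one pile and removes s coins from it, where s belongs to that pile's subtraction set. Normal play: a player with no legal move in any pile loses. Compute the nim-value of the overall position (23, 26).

All piles use S = {1, 2, 9}:
G(0) = 0
G(1) = mex{0} = 1
G(2) = mex{1,0} = 2
G(3) = mex{2,1} = 0
G(4) = mex{0,2} = 1
G(5) = mex{1,0} = 2
G(6) = mex{2,1} = 0
G(7) = mex{0,2} = 1
G(8) = mex{1,0} = 2
G(9) = mex{2,1,0} = 3
G(10) = mex{3,2,1} = 0
G(11) = mex{0,3,2} = 1
G(12) = mex{1,0,0} = 2
G(13) = mex{2,1,1} = 0
G(14) = mex{0,2,2} = 1
G(15) = mex{1,0,0} = 2
G(16) = mex{2,1,1} = 0
G(17) = mex{0,2,2} = 1
G(18) = mex{1,0,3} = 2
G(19) = mex{2,1,0} = 3
G(20) = mex{3,2,1} = 0
G(21) = mex{0,3,2} = 1
G(22) = mex{1,0,0} = 2
G(23) = mex{2,1,1} = 0
G(24) = mex{0,2,2} = 1
G(25) = mex{1,0,0} = 2
G(26) = mex{2,1,1} = 0
Pile A: G(23) = 0.
Pile B: G(26) = 0.
Combined Grundy value = 0 ⊕ 0 = 0.

0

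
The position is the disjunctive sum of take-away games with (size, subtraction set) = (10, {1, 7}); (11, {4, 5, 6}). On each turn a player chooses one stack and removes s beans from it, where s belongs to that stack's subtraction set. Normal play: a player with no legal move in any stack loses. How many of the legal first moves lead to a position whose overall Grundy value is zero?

0

Stack A, S = {1, 7}:
n :  0  1  2  3  4  5  6  7  8  9 10
G :  0  1  0  1  0  1  0  1  0  1  0
G_A(10) = 0.
Stack B, S = {4, 5, 6}:
n :  0  1  2  3  4  5  6  7  8  9 10 11
G :  0  0  0  0  1  1  1  1  2  2  0  0
G_B(11) = 0.
Combined Grundy value = 0 ⊕ 0 = 0.
A winning move leaves total XOR = 0, i.e. changes one component's Grundy value g to g ⊕ X where X is the current total.
Stack A: target g' = 0⊕0 = 0, but every legal move changes the Grundy value (mex property), so 0 moves.
Stack B: target g' = 0⊕0 = 0, but every legal move changes the Grundy value (mex property), so 0 moves.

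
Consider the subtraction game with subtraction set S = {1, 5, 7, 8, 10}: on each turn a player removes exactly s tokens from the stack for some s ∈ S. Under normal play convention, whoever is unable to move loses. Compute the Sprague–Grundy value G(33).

n :  0  1  2  3  4  5  6  7  8  9 10 11 12 13 14 15 16 17 18 19 20 21 22 23 24 25 26 27 28 29 30 31 32 33
G :  0  1  0  1  0  1  0  1  2  3  2  3  2  3  2  0  1  0  1  0  1  0  1  2  3  2  3  2  3  2  0  1  0  1

1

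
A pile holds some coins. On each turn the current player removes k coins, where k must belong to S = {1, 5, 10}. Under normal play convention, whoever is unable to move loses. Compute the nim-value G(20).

1

n :  0  1  2  3  4  5  6  7  8  9 10 11 12 13 14 15 16 17 18 19 20
G :  0  1  0  1  0  1  0  1  0  1  2  3  2  3  2  0  1  0  1  0  1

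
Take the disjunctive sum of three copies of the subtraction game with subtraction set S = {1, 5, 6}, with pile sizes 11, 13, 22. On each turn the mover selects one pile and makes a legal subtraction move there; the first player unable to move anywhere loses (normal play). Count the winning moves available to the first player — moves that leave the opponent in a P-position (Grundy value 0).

All piles use S = {1, 5, 6}:
G(0) = 0
G(1) = mex{0} = 1
G(2) = mex{1} = 0
G(3) = mex{0} = 1
G(4) = mex{1} = 0
G(5) = mex{0,0} = 1
G(6) = mex{1,1,0} = 2
G(7) = mex{2,0,1} = 3
G(8) = mex{3,1,0} = 2
G(9) = mex{2,0,1} = 3
G(10) = mex{3,1,0} = 2
G(11) = mex{2,2,1} = 0
G(12) = mex{0,3,2} = 1
G(13) = mex{1,2,3} = 0
G(14) = mex{0,3,2} = 1
G(15) = mex{1,2,3} = 0
G(16) = mex{0,0,2} = 1
G(17) = mex{1,1,0} = 2
G(18) = mex{2,0,1} = 3
G(19) = mex{3,1,0} = 2
G(20) = mex{2,0,1} = 3
G(21) = mex{3,1,0} = 2
G(22) = mex{2,2,1} = 0
Pile A: G(11) = 0.
Pile B: G(13) = 0.
Pile C: G(22) = 0.
Combined Grundy value = 0 ⊕ 0 ⊕ 0 = 0.
A winning move leaves total XOR = 0, i.e. changes one component's Grundy value g to g ⊕ X where X is the current total.
Pile A: target g' = 0⊕0 = 0, but every legal move changes the Grundy value (mex property), so 0 moves.
Pile B: target g' = 0⊕0 = 0, but every legal move changes the Grundy value (mex property), so 0 moves.
Pile C: target g' = 0⊕0 = 0, but every legal move changes the Grundy value (mex property), so 0 moves.

0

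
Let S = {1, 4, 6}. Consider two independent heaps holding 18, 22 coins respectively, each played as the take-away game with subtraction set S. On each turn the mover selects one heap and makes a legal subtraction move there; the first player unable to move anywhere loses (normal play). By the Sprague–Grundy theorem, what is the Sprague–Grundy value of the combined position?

1

All heaps use S = {1, 4, 6}:
G(0) = 0
G(1) = mex{0} = 1
G(2) = mex{1} = 0
G(3) = mex{0} = 1
G(4) = mex{1,0} = 2
G(5) = mex{2,1} = 0
G(6) = mex{0,0,0} = 1
G(7) = mex{1,1,1} = 0
G(8) = mex{0,2,0} = 1
G(9) = mex{1,0,1} = 2
G(10) = mex{2,1,2} = 0
G(11) = mex{0,0,0} = 1
G(12) = mex{1,1,1} = 0
G(13) = mex{0,2,0} = 1
G(14) = mex{1,0,1} = 2
G(15) = mex{2,1,2} = 0
G(16) = mex{0,0,0} = 1
G(17) = mex{1,1,1} = 0
G(18) = mex{0,2,0} = 1
G(19) = mex{1,0,1} = 2
G(20) = mex{2,1,2} = 0
G(21) = mex{0,0,0} = 1
G(22) = mex{1,1,1} = 0
Heap A: G(18) = 1.
Heap B: G(22) = 0.
Combined Grundy value = 1 ⊕ 0 = 1.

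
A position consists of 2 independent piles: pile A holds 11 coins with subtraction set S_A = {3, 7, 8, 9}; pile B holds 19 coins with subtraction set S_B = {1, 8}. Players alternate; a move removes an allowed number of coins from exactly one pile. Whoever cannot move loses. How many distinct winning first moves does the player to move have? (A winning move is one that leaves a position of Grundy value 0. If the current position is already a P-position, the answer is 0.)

2

Pile A, S = {3, 7, 8, 9}:
n :  0  1  2  3  4  5  6  7  8  9 10 11
G :  0  0  0  1  1  1  0  2  2  1  3  3
G_A(11) = 3.
Pile B, S = {1, 8}:
G(0) = 0
G(1) = mex{0} = 1
G(2) = mex{1} = 0
G(3) = mex{0} = 1
G(4) = mex{1} = 0
G(5) = mex{0} = 1
G(6) = mex{1} = 0
G(7) = mex{0} = 1
G(8) = mex{1,0} = 2
G(9) = mex{2,1} = 0
G(10) = mex{0,0} = 1
G(11) = mex{1,1} = 0
G(12) = mex{0,0} = 1
G(13) = mex{1,1} = 0
G(14) = mex{0,0} = 1
G(15) = mex{1,1} = 0
G(16) = mex{0,2} = 1
G(17) = mex{1,0} = 2
G(18) = mex{2,1} = 0
G(19) = mex{0,0} = 1
G_B(19) = 1.
Combined Grundy value = 3 ⊕ 1 = 2.
A winning move leaves total XOR = 0, i.e. changes one component's Grundy value g to g ⊕ X where X is the current total.
Pile A: need g' = 3⊕2 = 1. Options: 11−3→G=2, 11−7→G=1, 11−8→G=1, 11−9→G=0. Hits: 2.
Pile B: need g' = 1⊕2 = 3. Options: 19−1→G=0, 19−8→G=0. Hits: 0.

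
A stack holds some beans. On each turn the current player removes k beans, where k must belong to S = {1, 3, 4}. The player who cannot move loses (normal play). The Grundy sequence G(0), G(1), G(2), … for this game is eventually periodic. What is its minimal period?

G(0) = 0
G(1) = mex{0} = 1
G(2) = mex{1} = 0
G(3) = mex{0,0} = 1
G(4) = mex{1,1,0} = 2
G(5) = mex{2,0,1} = 3
G(6) = mex{3,1,0} = 2
G(7) = mex{2,2,1} = 0
G(8) = mex{0,3,2} = 1
G(9) = mex{1,2,3} = 0
G(10) = mex{0,0,2} = 1
G(11) = mex{1,1,0} = 2
G(12) = mex{2,0,1} = 3
G(13) = mex{3,1,0} = 2
G(14) = mex{2,2,1} = 0
G(15) = mex{0,3,2} = 1
G(n+7) = G(n) holds for n = 0,…,3 (a full window of length max(S) = 4), so the sequence is purely periodic with period 7.

7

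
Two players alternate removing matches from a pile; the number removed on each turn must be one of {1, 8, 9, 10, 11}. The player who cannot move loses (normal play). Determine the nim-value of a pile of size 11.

3

n :  0  1  2  3  4  5  6  7  8  9 10 11
G :  0  1  0  1  0  1  0  1  2  3  2  3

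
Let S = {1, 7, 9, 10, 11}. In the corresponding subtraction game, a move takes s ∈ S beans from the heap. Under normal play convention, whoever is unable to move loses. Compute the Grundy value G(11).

n :  0  1  2  3  4  5  6  7  8  9 10 11
G :  0  1  0  1  0  1  0  1  0  1  2  3

3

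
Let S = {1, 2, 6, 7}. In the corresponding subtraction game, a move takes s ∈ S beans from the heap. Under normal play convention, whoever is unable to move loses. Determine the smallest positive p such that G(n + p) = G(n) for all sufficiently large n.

n :  0  1  2  3  4  5  6  7  8  9 10 11 12 13 14 15 16 17
G :  0  1  2  0  1  2  3  4  0  1  2  0  1  2  3  4  0  1
G(n+8) = G(n) holds for n = 0,…,6 (a full window of length max(S) = 7), so the sequence is purely periodic with period 8.

8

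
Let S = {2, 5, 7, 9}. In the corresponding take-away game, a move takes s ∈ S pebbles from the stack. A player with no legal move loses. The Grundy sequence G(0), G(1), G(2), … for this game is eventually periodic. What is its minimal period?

G(0) = 0
G(1) = mex{} = 0
G(2) = mex{0} = 1
G(3) = mex{0} = 1
G(4) = mex{1} = 0
G(5) = mex{1,0} = 2
G(6) = mex{0,0} = 1
G(7) = mex{2,1,0} = 3
G(8) = mex{1,1,0} = 2
G(9) = mex{3,0,1,0} = 2
G(10) = mex{2,2,1,0} = 3
G(11) = mex{2,1,0,1} = 3
G(12) = mex{3,3,2,1} = 0
G(13) = mex{3,2,1,0} = 4
G(14) = mex{0,2,3,2} = 1
G(15) = mex{4,3,2,1} = 0
G(16) = mex{1,3,2,3} = 0
G(17) = mex{0,0,3,2} = 1
G(18) = mex{0,4,3,2} = 1
G(19) = mex{1,1,0,3} = 2
G(20) = mex{1,0,4,3} = 2
G(21) = mex{2,0,1,0} = 3
G(22) = mex{2,1,0,4} = 3
G(23) = mex{3,1,0,1} = 2
G(24) = mex{3,2,1,0} = 4
G(25) = mex{2,2,1,0} = 3
G(26) = mex{4,3,2,1} = 0
G(27) = mex{3,3,2,1} = 0
G(28) = mex{0,2,3,2} = 1
G(29) = mex{0,4,3,2} = 1
G(30) = mex{1,3,2,3} = 0
G(31) = mex{1,0,4,3} = 2
G(32) = mex{0,0,3,2} = 1
G(33) = mex{2,1,0,4} = 3
G(34) = mex{1,1,0,3} = 2
G(35) = mex{3,0,1,0} = 2
G(36) = mex{2,2,1,0} = 3
G(37) = mex{2,1,0,1} = 3
G(38) = mex{3,3,2,1} = 0
G(39) = mex{3,2,1,0} = 4
G(40) = mex{0,2,3,2} = 1
G(41) = mex{4,3,2,1} = 0
G(42) = mex{1,3,2,3} = 0
G(43) = mex{0,0,3,2} = 1
G(44) = mex{0,4,3,2} = 1
G(45) = mex{1,1,0,3} = 2
G(46) = mex{1,0,4,3} = 2
G(47) = mex{2,0,1,0} = 3
G(48) = mex{2,1,0,4} = 3
G(49) = mex{3,1,0,1} = 2
G(50) = mex{3,2,1,0} = 4
G(51) = mex{2,2,1,0} = 3
G(52) = mex{4,3,2,1} = 0
G(53) = mex{3,3,2,1} = 0
G(n+26) = G(n) holds for n = 0,…,8 (a full window of length max(S) = 9), so the sequence is purely periodic with period 26.

26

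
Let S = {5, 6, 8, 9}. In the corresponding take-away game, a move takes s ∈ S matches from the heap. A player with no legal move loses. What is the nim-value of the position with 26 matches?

2

G(0) = 0
G(1) = mex{} = 0
G(2) = mex{} = 0
G(3) = mex{} = 0
G(4) = mex{} = 0
G(5) = mex{0} = 1
G(6) = mex{0,0} = 1
G(7) = mex{0,0} = 1
G(8) = mex{0,0,0} = 1
G(9) = mex{0,0,0,0} = 1
G(10) = mex{1,0,0,0} = 2
G(11) = mex{1,1,0,0} = 2
G(12) = mex{1,1,0,0} = 2
G(13) = mex{1,1,1,0} = 2
G(14) = mex{1,1,1,1} = 0
G(15) = mex{2,1,1,1} = 0
G(16) = mex{2,2,1,1} = 0
G(17) = mex{2,2,1,1} = 0
G(18) = mex{2,2,2,1} = 0
G(19) = mex{0,2,2,2} = 1
G(20) = mex{0,0,2,2} = 1
G(21) = mex{0,0,2,2} = 1
G(22) = mex{0,0,0,2} = 1
G(23) = mex{0,0,0,0} = 1
G(24) = mex{1,0,0,0} = 2
G(25) = mex{1,1,0,0} = 2
G(26) = mex{1,1,0,0} = 2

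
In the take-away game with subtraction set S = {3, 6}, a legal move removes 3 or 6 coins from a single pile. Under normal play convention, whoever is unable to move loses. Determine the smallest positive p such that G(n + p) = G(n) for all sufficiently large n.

G(0) = 0
G(1) = mex{} = 0
G(2) = mex{} = 0
G(3) = mex{0} = 1
G(4) = mex{0} = 1
G(5) = mex{0} = 1
G(6) = mex{1,0} = 2
G(7) = mex{1,0} = 2
G(8) = mex{1,0} = 2
G(9) = mex{2,1} = 0
G(10) = mex{2,1} = 0
G(11) = mex{2,1} = 0
G(12) = mex{0,2} = 1
G(13) = mex{0,2} = 1
G(14) = mex{0,2} = 1
G(15) = mex{1,0} = 2
G(16) = mex{1,0} = 2
G(17) = mex{1,0} = 2
G(18) = mex{2,1} = 0
G(19) = mex{2,1} = 0
G(n+9) = G(n) holds for n = 0,…,5 (a full window of length max(S) = 6), so the sequence is purely periodic with period 9.

9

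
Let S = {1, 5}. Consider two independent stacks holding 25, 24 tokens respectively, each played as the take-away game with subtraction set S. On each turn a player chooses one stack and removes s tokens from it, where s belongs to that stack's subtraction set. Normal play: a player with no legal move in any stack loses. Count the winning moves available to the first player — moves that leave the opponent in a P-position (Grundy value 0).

4

All stacks use S = {1, 5}:
n :  0  1  2  3  4  5  6  7  8  9 10 11 12 13 14 15 16 17 18 19 20 21 22 23 24 25
G :  0  1  0  1  0  1  0  1  0  1  0  1  0  1  0  1  0  1  0  1  0  1  0  1  0  1
Stack A: G(25) = 1.
Stack B: G(24) = 0.
Combined Grundy value = 1 ⊕ 0 = 1.
A winning move leaves total XOR = 0, i.e. changes one component's Grundy value g to g ⊕ X where X is the current total.
Stack A: need g' = 1⊕1 = 0. Options: 25−1→G=0, 25−5→G=0. Hits: 2.
Stack B: need g' = 0⊕1 = 1. Options: 24−1→G=1, 24−5→G=1. Hits: 2.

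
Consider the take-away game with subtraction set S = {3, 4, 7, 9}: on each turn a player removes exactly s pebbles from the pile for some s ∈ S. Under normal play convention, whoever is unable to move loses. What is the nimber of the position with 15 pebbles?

G(0) = 0
G(1) = mex{} = 0
G(2) = mex{} = 0
G(3) = mex{0} = 1
G(4) = mex{0,0} = 1
G(5) = mex{0,0} = 1
G(6) = mex{1,0} = 2
G(7) = mex{1,1,0} = 2
G(8) = mex{1,1,0} = 2
G(9) = mex{2,1,0,0} = 3
G(10) = mex{2,2,1,0} = 3
G(11) = mex{2,2,1,0} = 3
G(12) = mex{3,2,1,1} = 0
G(13) = mex{3,3,2,1} = 0
G(14) = mex{3,3,2,1} = 0
G(15) = mex{0,3,2,2} = 1

1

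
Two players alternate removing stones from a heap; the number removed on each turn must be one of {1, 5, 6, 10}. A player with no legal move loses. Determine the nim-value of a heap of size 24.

n :  0  1  2  3  4  5  6  7  8  9 10 11 12 13 14 15 16 17 18 19 20 21 22 23 24
G :  0  1  0  1  0  1  2  3  2  3  2  0  1  0  1  0  1  2  3  2  3  2  0  1  0

0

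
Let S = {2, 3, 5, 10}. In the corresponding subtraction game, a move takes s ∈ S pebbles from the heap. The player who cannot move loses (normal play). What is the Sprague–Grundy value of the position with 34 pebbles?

3

n :  0  1  2  3  4  5  6  7  8  9 10 11 12 13 14 15 16 17 18 19 20 21 22 23 24 25 26 27 28 29 30 31 32 33 34
G :  0  0  1  1  2  2  3  0  0  1  1  2  2  3  0  0  1  1  2  2  3  0  0  1  1  2  2  3  0  0  1  1  2  2  3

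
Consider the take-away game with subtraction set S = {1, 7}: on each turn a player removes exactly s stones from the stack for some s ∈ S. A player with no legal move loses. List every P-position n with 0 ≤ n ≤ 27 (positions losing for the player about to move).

0, 2, 4, 6, 8, 10, 12, 14, 16, 18, 20, 22, 24, 26

n :  0  1  2  3  4  5  6  7  8  9 10 11 12 13 14 15 16 17 18 19 20 21 22 23 24 25 26 27
G :  0  1  0  1  0  1  0  1  0  1  0  1  0  1  0  1  0  1  0  1  0  1  0  1  0  1  0  1
P-positions are exactly the n with G(n) = 0.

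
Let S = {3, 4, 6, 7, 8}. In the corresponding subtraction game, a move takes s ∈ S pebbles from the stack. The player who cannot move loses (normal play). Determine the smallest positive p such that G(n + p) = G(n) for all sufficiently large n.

11

G(0) = 0
G(1) = mex{} = 0
G(2) = mex{} = 0
G(3) = mex{0} = 1
G(4) = mex{0,0} = 1
G(5) = mex{0,0} = 1
G(6) = mex{1,0,0} = 2
G(7) = mex{1,1,0,0} = 2
G(8) = mex{1,1,0,0,0} = 2
G(9) = mex{2,1,1,0,0} = 3
G(10) = mex{2,2,1,1,0} = 3
G(11) = mex{2,2,1,1,1} = 0
G(12) = mex{3,2,2,1,1} = 0
G(13) = mex{3,3,2,2,1} = 0
G(14) = mex{0,3,2,2,2} = 1
G(15) = mex{0,0,3,2,2} = 1
G(16) = mex{0,0,3,3,2} = 1
G(17) = mex{1,0,0,3,3} = 2
G(18) = mex{1,1,0,0,3} = 2
G(19) = mex{1,1,0,0,0} = 2
G(20) = mex{2,1,1,0,0} = 3
G(21) = mex{2,2,1,1,0} = 3
G(22) = mex{2,2,1,1,1} = 0
G(23) = mex{3,2,2,1,1} = 0
G(n+11) = G(n) holds for n = 0,…,7 (a full window of length max(S) = 8), so the sequence is purely periodic with period 11.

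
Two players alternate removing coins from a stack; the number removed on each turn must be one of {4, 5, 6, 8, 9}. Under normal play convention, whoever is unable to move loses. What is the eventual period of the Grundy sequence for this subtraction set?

G(0) = 0
G(1) = mex{} = 0
G(2) = mex{} = 0
G(3) = mex{} = 0
G(4) = mex{0} = 1
G(5) = mex{0,0} = 1
G(6) = mex{0,0,0} = 1
G(7) = mex{0,0,0} = 1
G(8) = mex{1,0,0,0} = 2
G(9) = mex{1,1,0,0,0} = 2
G(10) = mex{1,1,1,0,0} = 2
G(11) = mex{1,1,1,0,0} = 2
G(12) = mex{2,1,1,1,0} = 3
G(13) = mex{2,2,1,1,1} = 0
G(14) = mex{2,2,2,1,1} = 0
G(15) = mex{2,2,2,1,1} = 0
G(16) = mex{3,2,2,2,1} = 0
G(17) = mex{0,3,2,2,2} = 1
G(18) = mex{0,0,3,2,2} = 1
G(19) = mex{0,0,0,2,2} = 1
G(20) = mex{0,0,0,3,2} = 1
G(21) = mex{1,0,0,0,3} = 2
G(22) = mex{1,1,0,0,0} = 2
G(23) = mex{1,1,1,0,0} = 2
G(24) = mex{1,1,1,0,0} = 2
G(25) = mex{2,1,1,1,0} = 3
G(26) = mex{2,2,1,1,1} = 0
G(27) = mex{2,2,2,1,1} = 0
G(n+13) = G(n) holds for n = 0,…,8 (a full window of length max(S) = 9), so the sequence is purely periodic with period 13.

13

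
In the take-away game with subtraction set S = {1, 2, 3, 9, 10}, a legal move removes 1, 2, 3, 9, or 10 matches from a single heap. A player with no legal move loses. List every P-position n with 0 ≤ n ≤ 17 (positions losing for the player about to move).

0, 4, 8, 12, 16

G(0) = 0
G(1) = mex{0} = 1
G(2) = mex{1,0} = 2
G(3) = mex{2,1,0} = 3
G(4) = mex{3,2,1} = 0
G(5) = mex{0,3,2} = 1
G(6) = mex{1,0,3} = 2
G(7) = mex{2,1,0} = 3
G(8) = mex{3,2,1} = 0
G(9) = mex{0,3,2,0} = 1
G(10) = mex{1,0,3,1,0} = 2
G(11) = mex{2,1,0,2,1} = 3
G(12) = mex{3,2,1,3,2} = 0
G(13) = mex{0,3,2,0,3} = 1
G(14) = mex{1,0,3,1,0} = 2
G(15) = mex{2,1,0,2,1} = 3
G(16) = mex{3,2,1,3,2} = 0
G(17) = mex{0,3,2,0,3} = 1
P-positions are exactly the n with G(n) = 0.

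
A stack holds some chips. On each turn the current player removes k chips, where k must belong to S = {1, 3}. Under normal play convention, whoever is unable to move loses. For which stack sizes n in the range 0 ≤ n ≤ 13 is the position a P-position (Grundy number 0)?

0, 2, 4, 6, 8, 10, 12

G(0) = 0
G(1) = mex{0} = 1
G(2) = mex{1} = 0
G(3) = mex{0,0} = 1
G(4) = mex{1,1} = 0
G(5) = mex{0,0} = 1
G(6) = mex{1,1} = 0
G(7) = mex{0,0} = 1
G(8) = mex{1,1} = 0
G(9) = mex{0,0} = 1
G(10) = mex{1,1} = 0
G(11) = mex{0,0} = 1
G(12) = mex{1,1} = 0
G(13) = mex{0,0} = 1
P-positions are exactly the n with G(n) = 0.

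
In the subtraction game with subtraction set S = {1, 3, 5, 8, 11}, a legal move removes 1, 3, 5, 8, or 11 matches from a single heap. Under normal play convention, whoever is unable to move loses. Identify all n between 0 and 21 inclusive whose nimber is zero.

0, 2, 4, 6, 16, 18, 20

G(0) = 0
G(1) = mex{0} = 1
G(2) = mex{1} = 0
G(3) = mex{0,0} = 1
G(4) = mex{1,1} = 0
G(5) = mex{0,0,0} = 1
G(6) = mex{1,1,1} = 0
G(7) = mex{0,0,0} = 1
G(8) = mex{1,1,1,0} = 2
G(9) = mex{2,0,0,1} = 3
G(10) = mex{3,1,1,0} = 2
G(11) = mex{2,2,0,1,0} = 3
G(12) = mex{3,3,1,0,1} = 2
G(13) = mex{2,2,2,1,0} = 3
G(14) = mex{3,3,3,0,1} = 2
G(15) = mex{2,2,2,1,0} = 3
G(16) = mex{3,3,3,2,1} = 0
G(17) = mex{0,2,2,3,0} = 1
G(18) = mex{1,3,3,2,1} = 0
G(19) = mex{0,0,2,3,2} = 1
G(20) = mex{1,1,3,2,3} = 0
G(21) = mex{0,0,0,3,2} = 1
P-positions are exactly the n with G(n) = 0.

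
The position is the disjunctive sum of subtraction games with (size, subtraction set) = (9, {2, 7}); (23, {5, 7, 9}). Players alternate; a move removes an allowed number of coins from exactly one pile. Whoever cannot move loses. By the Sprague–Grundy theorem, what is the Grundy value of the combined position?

Pile A, S = {2, 7}:
G(0) = 0
G(1) = mex{} = 0
G(2) = mex{0} = 1
G(3) = mex{0} = 1
G(4) = mex{1} = 0
G(5) = mex{1} = 0
G(6) = mex{0} = 1
G(7) = mex{0,0} = 1
G(8) = mex{1,0} = 2
G(9) = mex{1,1} = 0
G_A(9) = 0.
Pile B, S = {5, 7, 9}:
G(0) = 0
G(1) = mex{} = 0
G(2) = mex{} = 0
G(3) = mex{} = 0
G(4) = mex{} = 0
G(5) = mex{0} = 1
G(6) = mex{0} = 1
G(7) = mex{0,0} = 1
G(8) = mex{0,0} = 1
G(9) = mex{0,0,0} = 1
G(10) = mex{1,0,0} = 2
G(11) = mex{1,0,0} = 2
G(12) = mex{1,1,0} = 2
G(13) = mex{1,1,0} = 2
G(14) = mex{1,1,1} = 0
G(15) = mex{2,1,1} = 0
G(16) = mex{2,1,1} = 0
G(17) = mex{2,2,1} = 0
G(18) = mex{2,2,1} = 0
G(19) = mex{0,2,2} = 1
G(20) = mex{0,2,2} = 1
G(21) = mex{0,0,2} = 1
G(22) = mex{0,0,2} = 1
G(23) = mex{0,0,0} = 1
G_B(23) = 1.
Combined Grundy value = 0 ⊕ 1 = 1.

1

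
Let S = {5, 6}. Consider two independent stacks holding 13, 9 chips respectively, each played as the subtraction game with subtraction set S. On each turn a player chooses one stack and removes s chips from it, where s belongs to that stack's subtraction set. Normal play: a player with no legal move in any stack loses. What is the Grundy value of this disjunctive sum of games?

All stacks use S = {5, 6}:
n :  0  1  2  3  4  5  6  7  8  9 10 11 12 13
G :  0  0  0  0  0  1  1  1  1  1  2  0  0  0
Stack A: G(13) = 0.
Stack B: G(9) = 1.
Combined Grundy value = 0 ⊕ 1 = 1.

1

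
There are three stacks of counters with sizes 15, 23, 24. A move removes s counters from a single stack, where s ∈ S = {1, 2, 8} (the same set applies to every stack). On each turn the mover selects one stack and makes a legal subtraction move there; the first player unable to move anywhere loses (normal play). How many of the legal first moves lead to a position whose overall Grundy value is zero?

4

All stacks use S = {1, 2, 8}:
G(0) = 0
G(1) = mex{0} = 1
G(2) = mex{1,0} = 2
G(3) = mex{2,1} = 0
G(4) = mex{0,2} = 1
G(5) = mex{1,0} = 2
G(6) = mex{2,1} = 0
G(7) = mex{0,2} = 1
G(8) = mex{1,0,0} = 2
G(9) = mex{2,1,1} = 0
G(10) = mex{0,2,2} = 1
G(11) = mex{1,0,0} = 2
G(12) = mex{2,1,1} = 0
G(13) = mex{0,2,2} = 1
G(14) = mex{1,0,0} = 2
G(15) = mex{2,1,1} = 0
G(16) = mex{0,2,2} = 1
G(17) = mex{1,0,0} = 2
G(18) = mex{2,1,1} = 0
G(19) = mex{0,2,2} = 1
G(20) = mex{1,0,0} = 2
G(21) = mex{2,1,1} = 0
G(22) = mex{0,2,2} = 1
G(23) = mex{1,0,0} = 2
G(24) = mex{2,1,1} = 0
Stack A: G(15) = 0.
Stack B: G(23) = 2.
Stack C: G(24) = 0.
Combined Grundy value = 0 ⊕ 2 ⊕ 0 = 2.
A winning move leaves total XOR = 0, i.e. changes one component's Grundy value g to g ⊕ X where X is the current total.
Stack A: need g' = 0⊕2 = 2. Options: 15−1→G=2, 15−2→G=1, 15−8→G=1. Hits: 1.
Stack B: need g' = 2⊕2 = 0. Options: 23−1→G=1, 23−2→G=0, 23−8→G=0. Hits: 2.
Stack C: need g' = 0⊕2 = 2. Options: 24−1→G=2, 24−2→G=1, 24−8→G=1. Hits: 1.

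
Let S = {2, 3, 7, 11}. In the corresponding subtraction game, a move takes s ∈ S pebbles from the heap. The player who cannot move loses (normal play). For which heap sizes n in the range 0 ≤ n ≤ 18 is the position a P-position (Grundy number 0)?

0, 1, 5, 6, 10, 14, 15

G(0) = 0
G(1) = mex{} = 0
G(2) = mex{0} = 1
G(3) = mex{0,0} = 1
G(4) = mex{1,0} = 2
G(5) = mex{1,1} = 0
G(6) = mex{2,1} = 0
G(7) = mex{0,2,0} = 1
G(8) = mex{0,0,0} = 1
G(9) = mex{1,0,1} = 2
G(10) = mex{1,1,1} = 0
G(11) = mex{2,1,2,0} = 3
G(12) = mex{0,2,0,0} = 1
G(13) = mex{3,0,0,1} = 2
G(14) = mex{1,3,1,1} = 0
G(15) = mex{2,1,1,2} = 0
G(16) = mex{0,2,2,0} = 1
G(17) = mex{0,0,0,0} = 1
G(18) = mex{1,0,3,1} = 2
P-positions are exactly the n with G(n) = 0.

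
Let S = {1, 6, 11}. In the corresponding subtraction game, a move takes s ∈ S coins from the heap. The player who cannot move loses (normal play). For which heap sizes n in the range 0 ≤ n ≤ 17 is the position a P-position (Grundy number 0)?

0, 2, 4, 7, 9, 12, 14, 16

n :  0  1  2  3  4  5  6  7  8  9 10 11 12 13 14 15 16 17
G :  0  1  0  1  0  1  2  0  1  0  1  2  0  1  0  1  0  1
P-positions are exactly the n with G(n) = 0.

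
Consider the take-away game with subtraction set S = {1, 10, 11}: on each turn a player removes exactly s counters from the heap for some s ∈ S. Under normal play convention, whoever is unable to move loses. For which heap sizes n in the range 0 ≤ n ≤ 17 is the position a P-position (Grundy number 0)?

G(0) = 0
G(1) = mex{0} = 1
G(2) = mex{1} = 0
G(3) = mex{0} = 1
G(4) = mex{1} = 0
G(5) = mex{0} = 1
G(6) = mex{1} = 0
G(7) = mex{0} = 1
G(8) = mex{1} = 0
G(9) = mex{0} = 1
G(10) = mex{1,0} = 2
G(11) = mex{2,1,0} = 3
G(12) = mex{3,0,1} = 2
G(13) = mex{2,1,0} = 3
G(14) = mex{3,0,1} = 2
G(15) = mex{2,1,0} = 3
G(16) = mex{3,0,1} = 2
G(17) = mex{2,1,0} = 3
P-positions are exactly the n with G(n) = 0.

0, 2, 4, 6, 8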